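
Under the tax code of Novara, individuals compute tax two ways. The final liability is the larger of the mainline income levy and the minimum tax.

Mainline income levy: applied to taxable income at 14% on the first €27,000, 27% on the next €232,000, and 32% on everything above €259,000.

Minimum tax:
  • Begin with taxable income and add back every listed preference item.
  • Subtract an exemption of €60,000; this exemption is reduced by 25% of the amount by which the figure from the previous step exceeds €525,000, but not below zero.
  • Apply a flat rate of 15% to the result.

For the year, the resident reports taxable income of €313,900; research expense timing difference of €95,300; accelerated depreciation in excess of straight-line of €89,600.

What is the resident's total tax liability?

€83,988

Minimum tax:
  Adjusted income: €313,900 + €95,300 + €89,600 = €498,800
  Exemption: €498,800 ≤ €525,000, so full €60,000 applies
  Base: €498,800 − €60,000 = €438,800
  €438,800 × 15% = €65,820

Mainline income levy:
  €27,000 × 14% = €3,780
  €232,000 × 27% = €62,640
  €54,900 × 32% = €17,568
  → €83,988

€83,988 > €65,820, so the mainline income levy governs.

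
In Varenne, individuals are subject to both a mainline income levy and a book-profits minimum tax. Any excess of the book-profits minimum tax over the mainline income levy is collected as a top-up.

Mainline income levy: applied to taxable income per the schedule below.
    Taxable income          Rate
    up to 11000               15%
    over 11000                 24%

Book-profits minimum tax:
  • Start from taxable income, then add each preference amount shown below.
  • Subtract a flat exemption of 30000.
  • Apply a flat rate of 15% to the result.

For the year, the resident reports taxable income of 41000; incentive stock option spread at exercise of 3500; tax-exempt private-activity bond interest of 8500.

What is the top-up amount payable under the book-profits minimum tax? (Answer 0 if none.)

Book-profits minimum tax:
  Adjusted income: 41000 + 3500 + 8500 = 53000
  Less exemption 30000 → base 23000
  23000 × 15% = 3450

Mainline income levy:
  11000 × 15% = 1650
  30000 × 24% = 7200
  → 8850

3450 ≤ 8850, so no add-on is due.

0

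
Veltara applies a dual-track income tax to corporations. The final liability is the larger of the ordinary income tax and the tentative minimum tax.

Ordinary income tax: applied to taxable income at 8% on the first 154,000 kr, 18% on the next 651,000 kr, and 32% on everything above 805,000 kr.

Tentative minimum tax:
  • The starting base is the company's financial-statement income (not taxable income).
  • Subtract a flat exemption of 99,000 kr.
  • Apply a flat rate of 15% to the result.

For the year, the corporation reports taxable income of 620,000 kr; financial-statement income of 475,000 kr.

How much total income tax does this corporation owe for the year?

96,200 kr

Ordinary income tax:
  154,000 kr × 8% = 12,320 kr
  466,000 kr × 18% = 83,880 kr
  → 96,200 kr

Tentative minimum tax:
  Base (financial-statement income): 475,000 kr
  Less exemption 99,000 kr → base 376,000 kr
  376,000 kr × 15% = 56,400 kr

96,200 kr > 56,400 kr, so the ordinary income tax governs.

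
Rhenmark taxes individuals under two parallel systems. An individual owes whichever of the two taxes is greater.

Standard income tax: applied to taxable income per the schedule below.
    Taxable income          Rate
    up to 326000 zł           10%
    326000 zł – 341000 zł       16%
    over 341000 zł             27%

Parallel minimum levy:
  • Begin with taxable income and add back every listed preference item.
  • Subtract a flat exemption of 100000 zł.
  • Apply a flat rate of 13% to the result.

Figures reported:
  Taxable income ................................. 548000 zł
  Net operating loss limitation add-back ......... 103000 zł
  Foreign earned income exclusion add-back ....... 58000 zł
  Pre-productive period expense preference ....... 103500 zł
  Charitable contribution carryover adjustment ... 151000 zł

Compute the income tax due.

Standard income tax:
  326000 zł × 10% = 32600 zł
  15000 zł × 16% = 2400 zł
  207000 zł × 27% = 55890 zł
  → 90890 zł

Parallel minimum levy:
  Adjusted income: 548000 zł + 103000 zł + 58000 zł + 103500 zł + 151000 zł = 963500 zł
  Less exemption 100000 zł → base 863500 zł
  863500 zł × 13% = 112255 zł

112255 zł > 90890 zł, so the parallel minimum levy is the binding amount.

112255 zł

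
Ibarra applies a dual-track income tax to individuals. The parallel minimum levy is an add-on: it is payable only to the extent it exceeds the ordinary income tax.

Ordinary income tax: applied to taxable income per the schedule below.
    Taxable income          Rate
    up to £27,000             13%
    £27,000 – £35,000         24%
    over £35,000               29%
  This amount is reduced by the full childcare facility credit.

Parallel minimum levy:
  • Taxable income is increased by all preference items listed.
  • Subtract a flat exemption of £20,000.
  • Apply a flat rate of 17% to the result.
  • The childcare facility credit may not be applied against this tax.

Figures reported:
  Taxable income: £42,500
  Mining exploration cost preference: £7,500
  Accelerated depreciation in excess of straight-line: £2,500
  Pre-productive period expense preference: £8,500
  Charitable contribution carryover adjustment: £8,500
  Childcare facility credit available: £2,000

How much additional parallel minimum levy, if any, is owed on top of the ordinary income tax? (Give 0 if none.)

Parallel minimum levy:
  Adjusted income: £42,500 + £7,500 + £2,500 + £8,500 + £8,500 = £69,500
  Less exemption £20,000 → base £49,500
  £49,500 × 17% = £8,415

Ordinary income tax:
  £27,000 × 13% = £3,510
  £8,000 × 24% = £1,920
  £7,500 × 29% = £2,175
  → £7,605
  Less childcare facility credit £2,000 → £5,605

Excess of parallel minimum levy over ordinary income tax: £8,415 − £5,605 = £2,810.

£2,810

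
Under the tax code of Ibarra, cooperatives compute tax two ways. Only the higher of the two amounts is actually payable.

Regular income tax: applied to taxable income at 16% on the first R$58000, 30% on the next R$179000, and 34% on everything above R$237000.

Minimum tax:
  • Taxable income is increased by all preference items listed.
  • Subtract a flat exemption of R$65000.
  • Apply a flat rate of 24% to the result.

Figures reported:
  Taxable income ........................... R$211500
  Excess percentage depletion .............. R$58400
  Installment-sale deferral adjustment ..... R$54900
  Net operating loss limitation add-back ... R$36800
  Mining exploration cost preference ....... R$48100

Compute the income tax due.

R$82728

Regular income tax:
  R$58000 × 16% = R$9280
  R$153500 × 30% = R$46050
  → R$55330

Minimum tax:
  Adjusted income: R$211500 + R$58400 + R$54900 + R$36800 + R$48100 = R$409700
  Less exemption R$65000 → base R$344700
  R$344700 × 24% = R$82728

R$82728 > R$55330, so the minimum tax is the binding amount.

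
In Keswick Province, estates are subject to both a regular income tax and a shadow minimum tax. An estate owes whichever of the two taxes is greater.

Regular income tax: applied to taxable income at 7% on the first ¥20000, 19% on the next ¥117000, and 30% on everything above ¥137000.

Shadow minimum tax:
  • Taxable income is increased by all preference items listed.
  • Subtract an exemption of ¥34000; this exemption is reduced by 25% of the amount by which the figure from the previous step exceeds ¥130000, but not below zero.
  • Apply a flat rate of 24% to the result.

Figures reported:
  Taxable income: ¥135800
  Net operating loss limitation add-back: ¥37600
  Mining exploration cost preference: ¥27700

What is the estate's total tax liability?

Regular income tax:
  ¥20000 × 7% = ¥1400
  ¥115800 × 19% = ¥22002
  → ¥23402

Shadow minimum tax:
  Adjusted income: ¥135800 + ¥37600 + ¥27700 = ¥201100
  Exemption: ¥34000 − 25% × (¥201100 − ¥130000) = ¥34000 − ¥17775 = ¥16225
  Base: ¥201100 − ¥16225 = ¥184875
  ¥184875 × 24% = ¥44370

¥44370 > ¥23402, so the shadow minimum tax is the binding amount.

¥44370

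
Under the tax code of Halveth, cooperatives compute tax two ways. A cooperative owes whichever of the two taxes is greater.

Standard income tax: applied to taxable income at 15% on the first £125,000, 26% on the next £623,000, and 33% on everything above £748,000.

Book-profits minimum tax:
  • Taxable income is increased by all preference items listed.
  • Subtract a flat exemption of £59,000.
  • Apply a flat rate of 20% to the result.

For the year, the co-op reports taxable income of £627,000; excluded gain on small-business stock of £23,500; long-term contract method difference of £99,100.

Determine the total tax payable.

£149,270

Book-profits minimum tax:
  Adjusted income: £627,000 + £23,500 + £99,100 = £749,600
  Less exemption £59,000 → base £690,600
  £690,600 × 20% = £138,120

Standard income tax:
  £125,000 × 15% = £18,750
  £502,000 × 26% = £130,520
  → £149,270

£149,270 > £138,120, so the standard income tax governs.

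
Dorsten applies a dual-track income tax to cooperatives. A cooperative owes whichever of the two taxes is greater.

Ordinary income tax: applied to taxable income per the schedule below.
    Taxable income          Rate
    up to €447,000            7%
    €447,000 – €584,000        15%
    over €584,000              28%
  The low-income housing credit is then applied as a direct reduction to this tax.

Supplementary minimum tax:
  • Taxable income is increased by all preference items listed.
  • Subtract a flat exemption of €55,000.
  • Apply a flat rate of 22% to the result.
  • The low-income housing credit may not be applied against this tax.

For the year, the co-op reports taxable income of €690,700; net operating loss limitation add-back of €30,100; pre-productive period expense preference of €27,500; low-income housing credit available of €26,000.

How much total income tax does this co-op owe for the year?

Ordinary income tax:
  €447,000 × 7% = €31,290
  €137,000 × 15% = €20,550
  €106,700 × 28% = €29,876
  → €81,716
  Less low-income housing credit €26,000 → €55,716

Supplementary minimum tax:
  Adjusted income: €690,700 + €30,100 + €27,500 = €748,300
  Less exemption €55,000 → base €693,300
  €693,300 × 22% = €152,526

€152,526 > €55,716, so the supplementary minimum tax is the binding amount.

€152,526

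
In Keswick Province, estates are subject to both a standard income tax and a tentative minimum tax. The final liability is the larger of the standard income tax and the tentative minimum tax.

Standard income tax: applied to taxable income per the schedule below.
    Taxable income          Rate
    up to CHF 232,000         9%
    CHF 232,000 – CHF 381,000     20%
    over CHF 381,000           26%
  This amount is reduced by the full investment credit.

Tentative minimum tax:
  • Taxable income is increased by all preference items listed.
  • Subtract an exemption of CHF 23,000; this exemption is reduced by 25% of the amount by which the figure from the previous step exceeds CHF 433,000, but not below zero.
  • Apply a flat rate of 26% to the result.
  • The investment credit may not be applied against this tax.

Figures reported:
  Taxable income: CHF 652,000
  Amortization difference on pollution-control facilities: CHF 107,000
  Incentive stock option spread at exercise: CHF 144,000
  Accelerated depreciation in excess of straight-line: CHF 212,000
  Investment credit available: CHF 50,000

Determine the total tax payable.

CHF 289,900

Standard income tax:
  CHF 232,000 × 9% = CHF 20,880
  CHF 149,000 × 20% = CHF 29,800
  CHF 271,000 × 26% = CHF 70,460
  → CHF 121,140
  Less investment credit CHF 50,000 → CHF 71,140

Tentative minimum tax:
  Adjusted income: CHF 652,000 + CHF 107,000 + CHF 144,000 + CHF 212,000 = CHF 1,115,000
  Exemption: 25% × (CHF 1,115,000 − CHF 433,000) = CHF 170,500 ≥ CHF 23,000, so the exemption is fully phased out
  Base: CHF 1,115,000 − CHF 0 = CHF 1,115,000
  CHF 1,115,000 × 26% = CHF 289,900

CHF 289,900 > CHF 71,140, so the tentative minimum tax is the binding amount.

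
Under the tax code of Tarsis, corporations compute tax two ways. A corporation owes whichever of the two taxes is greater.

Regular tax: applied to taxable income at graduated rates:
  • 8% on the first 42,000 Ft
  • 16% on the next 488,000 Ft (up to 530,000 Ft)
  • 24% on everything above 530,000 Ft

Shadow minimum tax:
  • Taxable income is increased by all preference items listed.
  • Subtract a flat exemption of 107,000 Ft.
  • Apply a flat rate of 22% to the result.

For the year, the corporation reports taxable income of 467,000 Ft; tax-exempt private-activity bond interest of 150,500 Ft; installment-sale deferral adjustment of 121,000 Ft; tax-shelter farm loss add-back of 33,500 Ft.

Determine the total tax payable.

146,300 Ft

Shadow minimum tax:
  Adjusted income: 467,000 Ft + 150,500 Ft + 121,000 Ft + 33,500 Ft = 772,000 Ft
  Less exemption 107,000 Ft → base 665,000 Ft
  665,000 Ft × 22% = 146,300 Ft

Regular tax:
  42,000 Ft × 8% = 3,360 Ft
  425,000 Ft × 16% = 68,000 Ft
  → 71,360 Ft

146,300 Ft > 71,360 Ft, so the shadow minimum tax is the binding amount.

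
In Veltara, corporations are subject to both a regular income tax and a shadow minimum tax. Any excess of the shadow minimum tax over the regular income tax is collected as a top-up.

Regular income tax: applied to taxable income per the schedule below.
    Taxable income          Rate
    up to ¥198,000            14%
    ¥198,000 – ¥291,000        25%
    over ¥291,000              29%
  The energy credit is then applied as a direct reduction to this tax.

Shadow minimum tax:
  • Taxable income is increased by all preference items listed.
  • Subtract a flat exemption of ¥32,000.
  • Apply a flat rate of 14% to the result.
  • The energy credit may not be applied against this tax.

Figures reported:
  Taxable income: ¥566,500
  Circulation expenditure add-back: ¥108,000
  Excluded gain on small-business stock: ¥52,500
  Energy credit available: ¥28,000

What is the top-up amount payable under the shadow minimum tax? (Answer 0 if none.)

Shadow minimum tax:
  Adjusted income: ¥566,500 + ¥108,000 + ¥52,500 = ¥727,000
  Less exemption ¥32,000 → base ¥695,000
  ¥695,000 × 14% = ¥97,300

Regular income tax:
  ¥198,000 × 14% = ¥27,720
  ¥93,000 × 25% = ¥23,250
  ¥275,500 × 29% = ¥79,895
  → ¥130,865
  Less energy credit ¥28,000 → ¥102,865

¥97,300 ≤ ¥102,865, so no add-on is due.

¥0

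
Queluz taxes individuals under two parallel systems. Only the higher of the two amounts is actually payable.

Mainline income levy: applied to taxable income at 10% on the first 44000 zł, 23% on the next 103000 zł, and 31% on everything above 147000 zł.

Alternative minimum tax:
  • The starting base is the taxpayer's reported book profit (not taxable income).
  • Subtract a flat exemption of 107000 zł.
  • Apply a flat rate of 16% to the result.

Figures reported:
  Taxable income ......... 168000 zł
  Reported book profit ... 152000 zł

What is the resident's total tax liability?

34600 zł

Alternative minimum tax:
  Base (reported book profit): 152000 zł
  Less exemption 107000 zł → base 45000 zł
  45000 zł × 16% = 7200 zł

Mainline income levy:
  44000 zł × 10% = 4400 zł
  103000 zł × 23% = 23690 zł
  21000 zł × 31% = 6510 zł
  → 34600 zł

34600 zł > 7200 zł, so the mainline income levy governs.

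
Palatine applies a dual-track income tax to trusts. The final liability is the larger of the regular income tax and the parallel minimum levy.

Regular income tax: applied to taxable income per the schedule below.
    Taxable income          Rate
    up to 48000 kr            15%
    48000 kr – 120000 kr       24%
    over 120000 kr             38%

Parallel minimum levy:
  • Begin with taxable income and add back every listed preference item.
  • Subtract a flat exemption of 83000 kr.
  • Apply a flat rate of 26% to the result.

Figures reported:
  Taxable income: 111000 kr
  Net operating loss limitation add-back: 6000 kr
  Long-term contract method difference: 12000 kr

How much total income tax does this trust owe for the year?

Regular income tax:
  48000 kr × 15% = 7200 kr
  63000 kr × 24% = 15120 kr
  → 22320 kr

Parallel minimum levy:
  Adjusted income: 111000 kr + 6000 kr + 12000 kr = 129000 kr
  Less exemption 83000 kr → base 46000 kr
  46000 kr × 26% = 11960 kr

22320 kr > 11960 kr, so the regular income tax governs.

22320 kr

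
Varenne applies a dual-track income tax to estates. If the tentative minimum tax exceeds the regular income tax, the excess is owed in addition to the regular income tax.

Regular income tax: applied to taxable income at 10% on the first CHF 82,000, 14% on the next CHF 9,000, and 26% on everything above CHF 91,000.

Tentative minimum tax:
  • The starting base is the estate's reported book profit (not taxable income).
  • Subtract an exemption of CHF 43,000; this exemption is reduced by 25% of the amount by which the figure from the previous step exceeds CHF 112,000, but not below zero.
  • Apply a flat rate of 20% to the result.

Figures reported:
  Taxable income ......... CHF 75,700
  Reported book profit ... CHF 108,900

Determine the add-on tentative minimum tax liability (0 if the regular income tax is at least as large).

CHF 5,610

Regular income tax:
  CHF 75,700 × 10% = CHF 7,570

Tentative minimum tax:
  Base (reported book profit): CHF 108,900
  Exemption: CHF 108,900 ≤ CHF 112,000, so full CHF 43,000 applies
  Base: CHF 108,900 − CHF 43,000 = CHF 65,900
  CHF 65,900 × 20% = CHF 13,180

Excess of tentative minimum tax over regular income tax: CHF 13,180 − CHF 7,570 = CHF 5,610.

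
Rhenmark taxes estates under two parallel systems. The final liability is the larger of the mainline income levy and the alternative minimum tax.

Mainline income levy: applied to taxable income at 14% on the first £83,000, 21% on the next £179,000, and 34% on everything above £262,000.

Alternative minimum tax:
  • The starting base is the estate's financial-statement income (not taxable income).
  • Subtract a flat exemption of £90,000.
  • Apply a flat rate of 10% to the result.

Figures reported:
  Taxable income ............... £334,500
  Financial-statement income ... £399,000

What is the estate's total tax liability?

£73,860

Mainline income levy:
  £83,000 × 14% = £11,620
  £179,000 × 21% = £37,590
  £72,500 × 34% = £24,650
  → £73,860

Alternative minimum tax:
  Base (financial-statement income): £399,000
  Less exemption £90,000 → base £309,000
  £309,000 × 10% = £30,900

£73,860 > £30,900, so the mainline income levy governs.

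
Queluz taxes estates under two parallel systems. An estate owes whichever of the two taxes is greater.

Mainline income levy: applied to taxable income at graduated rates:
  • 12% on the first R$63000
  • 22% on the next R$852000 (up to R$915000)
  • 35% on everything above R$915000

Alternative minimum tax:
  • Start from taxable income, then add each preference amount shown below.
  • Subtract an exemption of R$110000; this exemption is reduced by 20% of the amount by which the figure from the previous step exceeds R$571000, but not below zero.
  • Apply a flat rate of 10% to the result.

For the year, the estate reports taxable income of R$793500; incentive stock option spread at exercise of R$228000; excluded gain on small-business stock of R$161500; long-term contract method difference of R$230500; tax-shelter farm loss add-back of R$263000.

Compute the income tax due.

Alternative minimum tax:
  Adjusted income: R$793500 + R$228000 + R$161500 + R$230500 + R$263000 = R$1676500
  Exemption: 20% × (R$1676500 − R$571000) = R$221100 ≥ R$110000, so the exemption is fully phased out
  Base: R$1676500 − R$0 = R$1676500
  R$1676500 × 10% = R$167650

Mainline income levy:
  R$63000 × 12% = R$7560
  R$730500 × 22% = R$160710
  → R$168270

R$168270 > R$167650, so the mainline income levy governs.

R$168270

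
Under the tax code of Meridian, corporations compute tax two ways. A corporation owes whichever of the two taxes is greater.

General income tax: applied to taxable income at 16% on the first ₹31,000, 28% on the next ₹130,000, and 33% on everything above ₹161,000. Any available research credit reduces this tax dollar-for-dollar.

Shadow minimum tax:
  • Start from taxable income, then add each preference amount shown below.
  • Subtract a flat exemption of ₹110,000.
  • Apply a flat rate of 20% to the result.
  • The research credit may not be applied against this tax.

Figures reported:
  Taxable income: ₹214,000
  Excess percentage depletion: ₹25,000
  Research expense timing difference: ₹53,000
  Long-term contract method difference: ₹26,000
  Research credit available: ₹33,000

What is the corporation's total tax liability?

₹41,600

Shadow minimum tax:
  Adjusted income: ₹214,000 + ₹25,000 + ₹53,000 + ₹26,000 = ₹318,000
  Less exemption ₹110,000 → base ₹208,000
  ₹208,000 × 20% = ₹41,600

General income tax:
  ₹31,000 × 16% = ₹4,960
  ₹130,000 × 28% = ₹36,400
  ₹53,000 × 33% = ₹17,490
  → ₹58,850
  Less research credit ₹33,000 → ₹25,850

₹41,600 > ₹25,850, so the shadow minimum tax is the binding amount.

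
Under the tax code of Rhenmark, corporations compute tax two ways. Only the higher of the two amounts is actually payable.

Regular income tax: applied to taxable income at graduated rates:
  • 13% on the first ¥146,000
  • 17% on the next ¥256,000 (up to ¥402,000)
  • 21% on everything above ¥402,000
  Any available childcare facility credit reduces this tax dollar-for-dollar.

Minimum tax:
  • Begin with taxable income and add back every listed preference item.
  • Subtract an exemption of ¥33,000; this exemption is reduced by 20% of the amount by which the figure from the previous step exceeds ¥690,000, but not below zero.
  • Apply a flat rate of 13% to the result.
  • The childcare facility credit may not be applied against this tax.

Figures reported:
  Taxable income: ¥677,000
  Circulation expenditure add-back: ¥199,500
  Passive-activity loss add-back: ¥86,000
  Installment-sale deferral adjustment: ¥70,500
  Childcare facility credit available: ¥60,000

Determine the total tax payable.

Minimum tax:
  Adjusted income: ¥677,000 + ¥199,500 + ¥86,000 + ¥70,500 = ¥1,033,000
  Exemption: 20% × (¥1,033,000 − ¥690,000) = ¥68,600 ≥ ¥33,000, so the exemption is fully phased out
  Base: ¥1,033,000 − ¥0 = ¥1,033,000
  ¥1,033,000 × 13% = ¥134,290

Regular income tax:
  ¥146,000 × 13% = ¥18,980
  ¥256,000 × 17% = ¥43,520
  ¥275,000 × 21% = ¥57,750
  → ¥120,250
  Less childcare facility credit ¥60,000 → ¥60,250

¥134,290 > ¥60,250, so the minimum tax is the binding amount.

¥134,290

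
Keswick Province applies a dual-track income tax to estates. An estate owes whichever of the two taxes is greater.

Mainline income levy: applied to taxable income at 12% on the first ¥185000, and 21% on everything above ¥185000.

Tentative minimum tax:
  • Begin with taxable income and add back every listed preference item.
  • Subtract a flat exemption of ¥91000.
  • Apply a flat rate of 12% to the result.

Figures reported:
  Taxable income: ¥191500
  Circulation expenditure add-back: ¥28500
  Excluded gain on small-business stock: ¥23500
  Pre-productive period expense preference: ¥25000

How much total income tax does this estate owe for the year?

Tentative minimum tax:
  Adjusted income: ¥191500 + ¥28500 + ¥23500 + ¥25000 = ¥268500
  Less exemption ¥91000 → base ¥177500
  ¥177500 × 12% = ¥21300

Mainline income levy:
  ¥185000 × 12% = ¥22200
  ¥6500 × 21% = ¥1365
  → ¥23565

¥23565 > ¥21300, so the mainline income levy governs.

¥23565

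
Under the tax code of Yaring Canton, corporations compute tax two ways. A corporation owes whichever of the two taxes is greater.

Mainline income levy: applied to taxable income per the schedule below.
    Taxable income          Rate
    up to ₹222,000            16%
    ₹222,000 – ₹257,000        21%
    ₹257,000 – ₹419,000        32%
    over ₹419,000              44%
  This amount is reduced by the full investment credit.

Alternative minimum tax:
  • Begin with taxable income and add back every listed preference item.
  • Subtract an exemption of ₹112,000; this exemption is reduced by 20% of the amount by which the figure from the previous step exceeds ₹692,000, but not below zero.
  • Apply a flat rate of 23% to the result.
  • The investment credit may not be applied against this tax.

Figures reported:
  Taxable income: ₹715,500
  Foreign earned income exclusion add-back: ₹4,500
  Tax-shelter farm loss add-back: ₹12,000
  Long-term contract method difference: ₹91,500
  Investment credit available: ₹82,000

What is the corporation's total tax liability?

₹169,694

Mainline income levy:
  ₹222,000 × 16% = ₹35,520
  ₹35,000 × 21% = ₹7,350
  ₹162,000 × 32% = ₹51,840
  ₹296,500 × 44% = ₹130,460
  → ₹225,170
  Less investment credit ₹82,000 → ₹143,170

Alternative minimum tax:
  Adjusted income: ₹715,500 + ₹4,500 + ₹12,000 + ₹91,500 = ₹823,500
  Exemption: ₹112,000 − 20% × (₹823,500 − ₹692,000) = ₹112,000 − ₹26,300 = ₹85,700
  Base: ₹823,500 − ₹85,700 = ₹737,800
  ₹737,800 × 23% = ₹169,694

₹169,694 > ₹143,170, so the alternative minimum tax is the binding amount.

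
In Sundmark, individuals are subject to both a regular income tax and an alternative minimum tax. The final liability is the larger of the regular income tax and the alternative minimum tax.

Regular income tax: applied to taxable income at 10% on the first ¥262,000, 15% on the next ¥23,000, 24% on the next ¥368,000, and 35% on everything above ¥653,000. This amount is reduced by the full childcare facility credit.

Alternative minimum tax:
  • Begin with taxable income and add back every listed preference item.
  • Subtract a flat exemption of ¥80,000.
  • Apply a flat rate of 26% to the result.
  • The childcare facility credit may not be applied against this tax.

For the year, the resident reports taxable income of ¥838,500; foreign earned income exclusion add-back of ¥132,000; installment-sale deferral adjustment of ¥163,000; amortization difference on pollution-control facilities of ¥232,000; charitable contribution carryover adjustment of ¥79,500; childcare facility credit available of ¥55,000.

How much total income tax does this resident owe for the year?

¥354,900

Regular income tax:
  ¥262,000 × 10% = ¥26,200
  ¥23,000 × 15% = ¥3,450
  ¥368,000 × 24% = ¥88,320
  ¥185,500 × 35% = ¥64,925
  → ¥182,895
  Less childcare facility credit ¥55,000 → ¥127,895

Alternative minimum tax:
  Adjusted income: ¥838,500 + ¥132,000 + ¥163,000 + ¥232,000 + ¥79,500 = ¥1,445,000
  Less exemption ¥80,000 → base ¥1,365,000
  ¥1,365,000 × 26% = ¥354,900

¥354,900 > ¥127,895, so the alternative minimum tax is the binding amount.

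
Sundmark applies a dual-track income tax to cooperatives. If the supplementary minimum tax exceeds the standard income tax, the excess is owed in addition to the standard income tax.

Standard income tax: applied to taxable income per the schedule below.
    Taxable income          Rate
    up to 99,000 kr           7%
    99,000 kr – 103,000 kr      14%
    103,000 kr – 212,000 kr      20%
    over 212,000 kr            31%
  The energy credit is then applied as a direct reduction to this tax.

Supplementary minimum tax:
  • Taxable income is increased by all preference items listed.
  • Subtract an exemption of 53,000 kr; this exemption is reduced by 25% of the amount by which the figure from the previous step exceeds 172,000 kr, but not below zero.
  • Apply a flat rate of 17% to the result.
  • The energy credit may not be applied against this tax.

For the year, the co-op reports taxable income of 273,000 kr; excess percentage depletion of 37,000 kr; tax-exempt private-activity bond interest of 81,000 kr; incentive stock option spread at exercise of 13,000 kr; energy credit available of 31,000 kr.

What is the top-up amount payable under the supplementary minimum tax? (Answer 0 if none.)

Supplementary minimum tax:
  Adjusted income: 273,000 kr + 37,000 kr + 81,000 kr + 13,000 kr = 404,000 kr
  Exemption: 25% × (404,000 kr − 172,000 kr) = 58,000 kr ≥ 53,000 kr, so the exemption is fully phased out
  Base: 404,000 kr − 0 kr = 404,000 kr
  404,000 kr × 17% = 68,680 kr

Standard income tax:
  99,000 kr × 7% = 6,930 kr
  4,000 kr × 14% = 560 kr
  109,000 kr × 20% = 21,800 kr
  61,000 kr × 31% = 18,910 kr
  → 48,200 kr
  Less energy credit 31,000 kr → 17,200 kr

Excess of supplementary minimum tax over standard income tax: 68,680 kr − 17,200 kr = 51,480 kr.

51,480 kr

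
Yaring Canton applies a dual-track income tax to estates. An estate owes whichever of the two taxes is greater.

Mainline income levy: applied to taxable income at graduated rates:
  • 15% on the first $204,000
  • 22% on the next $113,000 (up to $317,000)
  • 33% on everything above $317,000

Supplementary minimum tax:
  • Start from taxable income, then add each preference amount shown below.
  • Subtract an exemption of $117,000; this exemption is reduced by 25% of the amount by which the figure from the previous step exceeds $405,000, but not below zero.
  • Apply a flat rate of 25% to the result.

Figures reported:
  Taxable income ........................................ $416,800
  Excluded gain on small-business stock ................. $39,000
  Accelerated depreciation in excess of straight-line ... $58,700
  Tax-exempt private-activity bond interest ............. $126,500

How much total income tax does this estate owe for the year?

$145,750

Mainline income levy:
  $204,000 × 15% = $30,600
  $113,000 × 22% = $24,860
  $99,800 × 33% = $32,934
  → $88,394

Supplementary minimum tax:
  Adjusted income: $416,800 + $39,000 + $58,700 + $126,500 = $641,000
  Exemption: $117,000 − 25% × ($641,000 − $405,000) = $117,000 − $59,000 = $58,000
  Base: $641,000 − $58,000 = $583,000
  $583,000 × 25% = $145,750

$145,750 > $88,394, so the supplementary minimum tax is the binding amount.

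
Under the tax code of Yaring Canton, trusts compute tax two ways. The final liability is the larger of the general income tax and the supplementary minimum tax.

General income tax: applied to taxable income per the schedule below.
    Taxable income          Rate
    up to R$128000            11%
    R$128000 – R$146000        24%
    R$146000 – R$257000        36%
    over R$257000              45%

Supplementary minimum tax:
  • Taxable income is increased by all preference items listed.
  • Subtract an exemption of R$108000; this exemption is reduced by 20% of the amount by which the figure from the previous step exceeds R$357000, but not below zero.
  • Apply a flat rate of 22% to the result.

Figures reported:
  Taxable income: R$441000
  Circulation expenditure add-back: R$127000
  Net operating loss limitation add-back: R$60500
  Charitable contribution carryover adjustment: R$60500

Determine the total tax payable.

R$142428

General income tax:
  R$128000 × 11% = R$14080
  R$18000 × 24% = R$4320
  R$111000 × 36% = R$39960
  R$184000 × 45% = R$82800
  → R$141160

Supplementary minimum tax:
  Adjusted income: R$441000 + R$127000 + R$60500 + R$60500 = R$689000
  Exemption: R$108000 − 20% × (R$689000 − R$357000) = R$108000 − R$66400 = R$41600
  Base: R$689000 − R$41600 = R$647400
  R$647400 × 22% = R$142428

R$142428 > R$141160, so the supplementary minimum tax is the binding amount.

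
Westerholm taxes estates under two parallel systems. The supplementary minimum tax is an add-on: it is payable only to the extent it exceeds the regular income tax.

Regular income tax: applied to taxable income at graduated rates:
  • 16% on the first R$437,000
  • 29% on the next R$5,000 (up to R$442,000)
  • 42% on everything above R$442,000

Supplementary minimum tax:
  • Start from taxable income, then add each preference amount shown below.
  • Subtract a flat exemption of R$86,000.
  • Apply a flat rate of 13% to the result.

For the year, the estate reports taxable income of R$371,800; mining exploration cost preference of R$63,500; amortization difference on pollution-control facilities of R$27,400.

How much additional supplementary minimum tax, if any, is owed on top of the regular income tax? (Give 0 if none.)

Regular income tax:
  R$371,800 × 16% = R$59,488

Supplementary minimum tax:
  Adjusted income: R$371,800 + R$63,500 + R$27,400 = R$462,700
  Less exemption R$86,000 → base R$376,700
  R$376,700 × 13% = R$48,971

R$48,971 ≤ R$59,488, so no add-on is due.

R$0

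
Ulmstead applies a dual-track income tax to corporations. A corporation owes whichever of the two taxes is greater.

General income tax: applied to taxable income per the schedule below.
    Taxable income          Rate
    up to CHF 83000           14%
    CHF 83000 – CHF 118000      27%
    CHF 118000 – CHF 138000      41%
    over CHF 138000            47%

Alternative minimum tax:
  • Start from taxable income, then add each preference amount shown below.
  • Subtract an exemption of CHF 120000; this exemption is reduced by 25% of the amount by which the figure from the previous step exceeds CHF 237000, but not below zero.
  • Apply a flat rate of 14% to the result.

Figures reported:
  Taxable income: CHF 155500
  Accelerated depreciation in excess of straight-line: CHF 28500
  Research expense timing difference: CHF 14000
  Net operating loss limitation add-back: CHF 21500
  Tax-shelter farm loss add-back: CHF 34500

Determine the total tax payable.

CHF 37495

General income tax:
  CHF 83000 × 14% = CHF 11620
  CHF 35000 × 27% = CHF 9450
  CHF 20000 × 41% = CHF 8200
  CHF 17500 × 47% = CHF 8225
  → CHF 37495

Alternative minimum tax:
  Adjusted income: CHF 155500 + CHF 28500 + CHF 14000 + CHF 21500 + CHF 34500 = CHF 254000
  Exemption: CHF 120000 − 25% × (CHF 254000 − CHF 237000) = CHF 120000 − CHF 4250 = CHF 115750
  Base: CHF 254000 − CHF 115750 = CHF 138250
  CHF 138250 × 14% = CHF 19355

CHF 37495 > CHF 19355, so the general income tax governs.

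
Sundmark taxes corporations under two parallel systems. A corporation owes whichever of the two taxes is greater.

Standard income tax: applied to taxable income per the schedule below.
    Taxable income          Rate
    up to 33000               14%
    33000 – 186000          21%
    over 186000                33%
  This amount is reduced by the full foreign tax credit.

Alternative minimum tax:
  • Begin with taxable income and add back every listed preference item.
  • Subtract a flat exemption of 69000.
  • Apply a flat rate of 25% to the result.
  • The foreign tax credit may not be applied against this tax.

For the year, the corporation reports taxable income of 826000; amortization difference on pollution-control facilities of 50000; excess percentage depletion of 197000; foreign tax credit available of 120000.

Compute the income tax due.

Alternative minimum tax:
  Adjusted income: 826000 + 50000 + 197000 = 1073000
  Less exemption 69000 → base 1004000
  1004000 × 25% = 251000

Standard income tax:
  33000 × 14% = 4620
  153000 × 21% = 32130
  640000 × 33% = 211200
  → 247950
  Less foreign tax credit 120000 → 127950

251000 > 127950, so the alternative minimum tax is the binding amount.

251000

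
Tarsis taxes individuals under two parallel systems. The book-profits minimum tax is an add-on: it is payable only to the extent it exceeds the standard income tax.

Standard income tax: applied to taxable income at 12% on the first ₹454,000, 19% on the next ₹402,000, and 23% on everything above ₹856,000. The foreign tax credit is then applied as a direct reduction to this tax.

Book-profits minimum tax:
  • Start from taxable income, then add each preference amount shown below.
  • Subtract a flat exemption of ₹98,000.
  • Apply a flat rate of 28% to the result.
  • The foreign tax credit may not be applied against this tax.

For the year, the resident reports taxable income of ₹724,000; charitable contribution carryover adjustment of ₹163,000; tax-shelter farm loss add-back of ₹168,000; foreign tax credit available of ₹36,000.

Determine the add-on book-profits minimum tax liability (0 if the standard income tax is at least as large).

₹198,180

Book-profits minimum tax:
  Adjusted income: ₹724,000 + ₹163,000 + ₹168,000 = ₹1,055,000
  Less exemption ₹98,000 → base ₹957,000
  ₹957,000 × 28% = ₹267,960

Standard income tax:
  ₹454,000 × 12% = ₹54,480
  ₹270,000 × 19% = ₹51,300
  → ₹105,780
  Less foreign tax credit ₹36,000 → ₹69,780

Excess of book-profits minimum tax over standard income tax: ₹267,960 − ₹69,780 = ₹198,180.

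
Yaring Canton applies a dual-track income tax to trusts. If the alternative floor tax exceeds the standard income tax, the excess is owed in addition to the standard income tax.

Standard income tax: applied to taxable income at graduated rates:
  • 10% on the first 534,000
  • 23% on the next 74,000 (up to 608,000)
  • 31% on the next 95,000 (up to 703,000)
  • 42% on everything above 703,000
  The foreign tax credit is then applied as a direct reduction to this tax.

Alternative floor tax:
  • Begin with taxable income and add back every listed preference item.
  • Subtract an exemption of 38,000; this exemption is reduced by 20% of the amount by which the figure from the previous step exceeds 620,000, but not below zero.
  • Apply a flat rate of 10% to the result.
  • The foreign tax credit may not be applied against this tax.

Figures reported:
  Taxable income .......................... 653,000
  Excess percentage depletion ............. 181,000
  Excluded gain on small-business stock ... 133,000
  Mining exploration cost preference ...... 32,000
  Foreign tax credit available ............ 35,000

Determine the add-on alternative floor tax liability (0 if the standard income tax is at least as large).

Standard income tax:
  534,000 × 10% = 53,400
  74,000 × 23% = 17,020
  45,000 × 31% = 13,950
  → 84,370
  Less foreign tax credit 35,000 → 49,370

Alternative floor tax:
  Adjusted income: 653,000 + 181,000 + 133,000 + 32,000 = 999,000
  Exemption: 20% × (999,000 − 620,000) = 75,800 ≥ 38,000, so the exemption is fully phased out
  Base: 999,000 − 0 = 999,000
  999,000 × 10% = 99,900

Excess of alternative floor tax over standard income tax: 99,900 − 49,370 = 50,530.

50,530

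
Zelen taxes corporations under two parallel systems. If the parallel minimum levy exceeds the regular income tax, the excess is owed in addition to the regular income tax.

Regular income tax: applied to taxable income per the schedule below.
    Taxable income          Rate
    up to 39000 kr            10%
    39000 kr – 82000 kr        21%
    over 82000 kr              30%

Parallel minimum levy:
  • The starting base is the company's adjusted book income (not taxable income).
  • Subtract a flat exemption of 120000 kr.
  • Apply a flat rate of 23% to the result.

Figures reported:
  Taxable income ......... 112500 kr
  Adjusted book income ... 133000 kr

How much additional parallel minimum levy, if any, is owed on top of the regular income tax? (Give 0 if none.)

Regular income tax:
  39000 kr × 10% = 3900 kr
  43000 kr × 21% = 9030 kr
  30500 kr × 30% = 9150 kr
  → 22080 kr

Parallel minimum levy:
  Base (adjusted book income): 133000 kr
  Less exemption 120000 kr → base 13000 kr
  13000 kr × 23% = 2990 kr

2990 kr ≤ 22080 kr, so no add-on is due.

0 kr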